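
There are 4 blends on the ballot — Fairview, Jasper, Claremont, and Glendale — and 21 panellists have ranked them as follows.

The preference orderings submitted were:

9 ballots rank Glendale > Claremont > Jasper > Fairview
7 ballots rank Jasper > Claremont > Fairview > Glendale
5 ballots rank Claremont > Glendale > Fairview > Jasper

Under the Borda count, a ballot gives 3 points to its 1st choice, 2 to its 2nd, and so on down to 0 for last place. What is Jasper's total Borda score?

Borda scores:
  Fairview: 9·0 + 7·1 + 5·1 = 12
  Jasper: 9·1 + 7·3 + 5·0 = 30
  Claremont: 9·2 + 7·2 + 5·3 = 47
  Glendale: 9·3 + 7·0 + 5·2 = 37

30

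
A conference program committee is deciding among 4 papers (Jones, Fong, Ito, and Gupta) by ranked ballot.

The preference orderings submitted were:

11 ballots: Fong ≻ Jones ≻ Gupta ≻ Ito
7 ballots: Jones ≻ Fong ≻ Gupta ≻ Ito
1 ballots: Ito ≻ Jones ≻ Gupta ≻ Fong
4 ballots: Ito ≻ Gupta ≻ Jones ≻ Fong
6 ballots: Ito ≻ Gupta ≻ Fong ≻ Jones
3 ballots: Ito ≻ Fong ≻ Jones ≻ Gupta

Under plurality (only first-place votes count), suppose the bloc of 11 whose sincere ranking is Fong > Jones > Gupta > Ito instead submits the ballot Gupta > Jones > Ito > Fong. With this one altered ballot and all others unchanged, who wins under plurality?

First-place totals with the altered ballot: Jones 7, Fong 0, Ito 14, Gupta 11.
The winner is unchanged: still Ito.

Ito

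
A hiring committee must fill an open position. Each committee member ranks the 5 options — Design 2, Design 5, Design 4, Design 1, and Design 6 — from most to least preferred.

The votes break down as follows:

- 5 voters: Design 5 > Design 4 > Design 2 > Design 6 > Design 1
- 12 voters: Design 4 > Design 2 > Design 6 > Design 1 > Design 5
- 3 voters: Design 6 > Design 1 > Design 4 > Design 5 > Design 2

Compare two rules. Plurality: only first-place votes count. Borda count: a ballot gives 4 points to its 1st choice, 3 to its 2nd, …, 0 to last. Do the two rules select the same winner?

Plurality first-place counts: Design 2 0, Design 5 5, Design 4 12, Design 1 0, Design 6 3 → Design 4.
Borda totals: Design 2 46, Design 5 23, Design 4 69, Design 1 21, Design 6 41 → Design 4.
The two rules agree on Design 4.

Yes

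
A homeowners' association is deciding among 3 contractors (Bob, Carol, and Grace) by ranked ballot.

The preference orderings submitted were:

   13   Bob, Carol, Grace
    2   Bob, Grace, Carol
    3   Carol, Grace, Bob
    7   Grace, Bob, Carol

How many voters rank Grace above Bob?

Ballots ranking Grace above Bob: 3+7 = 10.
Ballots ranking Bob above Grace: 13+2 = 15.
So 10 of 25 voters prefer Grace to Bob.

10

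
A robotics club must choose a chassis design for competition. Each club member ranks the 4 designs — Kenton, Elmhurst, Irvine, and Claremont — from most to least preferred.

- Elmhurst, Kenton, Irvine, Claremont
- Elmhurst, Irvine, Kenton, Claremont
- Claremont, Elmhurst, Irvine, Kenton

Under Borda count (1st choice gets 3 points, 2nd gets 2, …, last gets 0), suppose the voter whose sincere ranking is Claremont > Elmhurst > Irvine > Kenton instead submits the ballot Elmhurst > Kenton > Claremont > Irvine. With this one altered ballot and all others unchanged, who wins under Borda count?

Elmhurst

Borda totals with the altered ballot: Kenton 5, Elmhurst 9, Irvine 3, Claremont 1.
The winner is unchanged: still Elmhurst.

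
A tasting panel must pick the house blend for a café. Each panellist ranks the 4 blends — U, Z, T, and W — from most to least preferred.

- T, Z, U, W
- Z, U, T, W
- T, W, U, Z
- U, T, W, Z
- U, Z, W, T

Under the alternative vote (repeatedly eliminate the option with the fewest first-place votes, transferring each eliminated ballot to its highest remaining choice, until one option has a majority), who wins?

Round 1: U 2, T 2, Z 1, W 0. W has the fewest and is eliminated.
Round 2: U 2, T 2, Z 1. Z has the fewest and is eliminated.
Round 3: U 3, T 2. U has a majority.

U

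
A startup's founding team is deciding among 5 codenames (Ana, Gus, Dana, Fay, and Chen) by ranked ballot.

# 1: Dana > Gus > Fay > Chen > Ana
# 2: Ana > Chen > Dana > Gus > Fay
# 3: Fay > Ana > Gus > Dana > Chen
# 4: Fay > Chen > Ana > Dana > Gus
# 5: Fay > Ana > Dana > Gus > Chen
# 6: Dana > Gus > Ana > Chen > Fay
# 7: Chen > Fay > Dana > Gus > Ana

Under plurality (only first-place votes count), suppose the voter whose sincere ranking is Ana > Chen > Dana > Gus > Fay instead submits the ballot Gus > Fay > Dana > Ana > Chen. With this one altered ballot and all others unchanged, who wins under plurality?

Fay

First-place totals with the altered ballot: Ana 0, Gus 1, Dana 2, Fay 3, Chen 1.
The winner is unchanged: still Fay.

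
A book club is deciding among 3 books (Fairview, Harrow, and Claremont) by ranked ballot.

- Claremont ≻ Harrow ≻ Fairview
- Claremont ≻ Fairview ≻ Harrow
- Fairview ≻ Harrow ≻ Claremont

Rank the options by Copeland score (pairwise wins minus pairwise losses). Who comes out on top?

Claremont

Pairwise results:
  Fairview vs Harrow: Fairview wins 2–1.
  Fairview vs Claremont: Claremont wins 2–1.
  Harrow vs Claremont: Claremont wins 2–1.
Copeland scores (wins − losses):
  Fairview: 1 − 1 = 0
  Harrow: 0 − 2 = -2
  Claremont: 2 − 0 = 2
Claremont has the best Copeland score.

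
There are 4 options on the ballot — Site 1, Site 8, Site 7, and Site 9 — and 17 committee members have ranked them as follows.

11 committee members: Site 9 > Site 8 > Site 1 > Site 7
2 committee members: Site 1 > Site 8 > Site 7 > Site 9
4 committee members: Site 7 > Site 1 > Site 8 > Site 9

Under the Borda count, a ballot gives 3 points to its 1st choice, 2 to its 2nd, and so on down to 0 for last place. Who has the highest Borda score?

Site 9

Borda scores:
  Site 1: 11·1 + 2·3 + 4·2 = 25
  Site 8: 11·2 + 2·2 + 4·1 = 30
  Site 7: 11·0 + 2·1 + 4·3 = 14
  Site 9: 11·3 + 2·0 + 4·0 = 33
Site 9 has the highest total.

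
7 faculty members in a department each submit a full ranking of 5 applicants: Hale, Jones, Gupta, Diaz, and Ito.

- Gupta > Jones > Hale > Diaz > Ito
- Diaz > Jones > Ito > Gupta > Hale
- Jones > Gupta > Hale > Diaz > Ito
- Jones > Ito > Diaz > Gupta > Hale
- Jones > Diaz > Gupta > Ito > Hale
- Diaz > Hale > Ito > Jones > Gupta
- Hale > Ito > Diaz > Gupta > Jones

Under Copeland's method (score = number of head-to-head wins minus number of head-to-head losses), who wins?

Jones

Pairwise results:
  Hale vs Jones: Jones wins 5–2.
  Hale vs Gupta: Gupta wins 5–2.
  Hale vs Diaz: Diaz wins 4–3.
  Hale vs Ito: Hale wins 4–3.
  Jones vs Gupta: Jones wins 5–2.
  Jones vs Diaz: Jones wins 4–3.
  Jones vs Ito: Jones wins 5–2.
  Gupta vs Diaz: Diaz wins 5–2.
  Gupta vs Ito: Ito wins 4–3.
  Diaz vs Ito: Diaz wins 5–2.
Copeland scores (wins − losses):
  Hale: 1 − 3 = -2
  Jones: 4 − 0 = 4
  Gupta: 1 − 3 = -2
  Diaz: 3 − 1 = 2
  Ito: 1 − 3 = -2
Jones has the best Copeland score.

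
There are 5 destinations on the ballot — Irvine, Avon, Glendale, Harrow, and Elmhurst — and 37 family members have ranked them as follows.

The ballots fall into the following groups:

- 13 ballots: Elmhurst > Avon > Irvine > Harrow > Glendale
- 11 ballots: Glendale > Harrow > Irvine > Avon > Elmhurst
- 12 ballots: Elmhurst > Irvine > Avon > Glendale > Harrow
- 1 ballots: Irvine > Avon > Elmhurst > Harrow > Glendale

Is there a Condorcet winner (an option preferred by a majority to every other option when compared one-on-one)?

Head-to-head results (37 voters total):
Irvine vs Avon: Irvine wins 24–13.
Irvine vs Glendale: Irvine wins 26–11.
Irvine vs Harrow: Irvine wins 26–11.
Irvine vs Elmhurst: Elmhurst wins 25–12.
Avon vs Glendale: Avon wins 26–11.
Avon vs Harrow: Avon wins 26–11.
Avon vs Elmhurst: Elmhurst wins 25–12.
Glendale vs Harrow: Glendale wins 23–14.
Glendale vs Elmhurst: Elmhurst wins 26–11.
Harrow vs Elmhurst: Elmhurst wins 26–11.
Elmhurst beats each rival — Irvine (25–12), Avon (25–12), Glendale (26–11), Harrow (26–11) — so Elmhurst is the Condorcet winner.

Yes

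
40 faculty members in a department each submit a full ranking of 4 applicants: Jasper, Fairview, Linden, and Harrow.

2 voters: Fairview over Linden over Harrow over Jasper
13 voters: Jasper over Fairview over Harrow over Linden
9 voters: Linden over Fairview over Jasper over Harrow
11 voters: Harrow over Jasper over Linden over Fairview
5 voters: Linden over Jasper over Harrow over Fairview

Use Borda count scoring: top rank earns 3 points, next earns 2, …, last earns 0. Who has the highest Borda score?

Borda scores:
  Jasper: 2·0 + 13·3 + 9·1 + 11·2 + 5·2 = 80
  Fairview: 2·3 + 13·2 + 9·2 + 11·0 + 5·0 = 50
  Linden: 2·2 + 13·0 + 9·3 + 11·1 + 5·3 = 57
  Harrow: 2·1 + 13·1 + 9·0 + 11·3 + 5·1 = 53
Jasper has the highest total.

Jasper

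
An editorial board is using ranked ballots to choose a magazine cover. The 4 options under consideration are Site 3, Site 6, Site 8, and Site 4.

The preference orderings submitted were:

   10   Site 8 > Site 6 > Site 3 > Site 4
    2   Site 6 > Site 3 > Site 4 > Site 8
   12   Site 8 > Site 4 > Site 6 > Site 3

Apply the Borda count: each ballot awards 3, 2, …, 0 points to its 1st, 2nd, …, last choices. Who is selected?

Borda scores:
  Site 3: 10·1 + 2·2 + 12·0 = 14
  Site 6: 10·2 + 2·3 + 12·1 = 38
  Site 8: 10·3 + 2·0 + 12·3 = 66
  Site 4: 10·0 + 2·1 + 12·2 = 26
Site 8 has the highest total.

Site 8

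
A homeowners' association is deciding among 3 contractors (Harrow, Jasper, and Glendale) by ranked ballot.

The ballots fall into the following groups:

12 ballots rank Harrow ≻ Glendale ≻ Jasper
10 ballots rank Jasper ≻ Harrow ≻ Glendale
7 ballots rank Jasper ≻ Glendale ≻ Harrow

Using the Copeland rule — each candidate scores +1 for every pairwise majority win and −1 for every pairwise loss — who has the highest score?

Pairwise results:
  Harrow vs Jasper: Jasper wins 17–12.
  Harrow vs Glendale: Harrow wins 22–7.
  Jasper vs Glendale: Jasper wins 17–12.
Copeland scores (wins − losses):
  Harrow: 1 − 1 = 0
  Jasper: 2 − 0 = 2
  Glendale: 0 − 2 = -2
Jasper has the best Copeland score.

Jasper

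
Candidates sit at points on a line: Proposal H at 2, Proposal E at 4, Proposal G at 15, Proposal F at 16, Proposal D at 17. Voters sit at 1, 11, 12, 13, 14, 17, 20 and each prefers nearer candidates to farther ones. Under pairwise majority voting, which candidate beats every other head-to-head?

With single-peaked preferences on a line, the Condorcet winner is the candidate closest to the median voter.
The median voter (position 13) is closest to Proposal G at 15.
Check: Proposal G vs Proposal F — voters closer to Proposal G: 5 of 7.

Proposal G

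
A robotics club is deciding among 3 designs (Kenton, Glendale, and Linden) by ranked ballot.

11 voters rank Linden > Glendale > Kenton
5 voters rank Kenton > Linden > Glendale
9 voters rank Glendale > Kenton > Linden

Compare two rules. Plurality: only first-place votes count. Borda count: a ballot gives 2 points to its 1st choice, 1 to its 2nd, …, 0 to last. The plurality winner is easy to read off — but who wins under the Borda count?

Glendale

Plurality first-place counts: Kenton 5, Glendale 9, Linden 11 → Linden.
Borda totals: Kenton 19, Glendale 29, Linden 27 → Glendale.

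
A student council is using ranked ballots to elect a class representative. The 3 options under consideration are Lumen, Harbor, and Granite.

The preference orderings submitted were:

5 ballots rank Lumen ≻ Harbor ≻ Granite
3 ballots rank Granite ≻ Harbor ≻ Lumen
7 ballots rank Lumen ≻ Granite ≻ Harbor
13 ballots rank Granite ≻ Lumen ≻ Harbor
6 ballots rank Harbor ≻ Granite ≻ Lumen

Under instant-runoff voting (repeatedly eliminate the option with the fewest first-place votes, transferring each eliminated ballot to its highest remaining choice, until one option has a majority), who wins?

Granite

Round 1: Granite 16, Lumen 12, Harbor 6. Harbor has the fewest and is eliminated.
Round 2: Granite 22, Lumen 12. Granite has a majority.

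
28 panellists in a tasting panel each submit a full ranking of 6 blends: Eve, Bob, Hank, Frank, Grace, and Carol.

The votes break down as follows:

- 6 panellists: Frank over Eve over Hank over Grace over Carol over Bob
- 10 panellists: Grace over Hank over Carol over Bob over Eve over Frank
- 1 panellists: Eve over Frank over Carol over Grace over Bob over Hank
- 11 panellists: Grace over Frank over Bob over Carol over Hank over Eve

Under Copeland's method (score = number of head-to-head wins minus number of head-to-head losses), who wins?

Grace

Pairwise results:
  Eve vs Bob: Bob wins 21–7.
  Eve vs Hank: Hank wins 21–7.
  Eve vs Frank: Frank wins 17–11.
  Eve vs Grace: Grace wins 21–7.
  Eve vs Carol: Carol wins 21–7.
  Bob vs Hank: Hank wins 16–12.
  Bob vs Frank: Frank wins 18–10.
  Bob vs Grace: Grace wins 28–0.
  Bob vs Carol: Carol wins 17–11.
  Hank vs Frank: Frank wins 18–10.
  Hank vs Grace: Grace wins 22–6.
  Hank vs Carol: Hank wins 16–12.
  Frank vs Grace: Grace wins 21–7.
  Frank vs Carol: Frank wins 18–10.
  Grace vs Carol: Grace wins 27–1.
Copeland scores (wins − losses):
  Eve: 0 − 5 = -5
  Bob: 1 − 4 = -3
  Hank: 3 − 2 = 1
  Frank: 4 − 1 = 3
  Grace: 5 − 0 = 5
  Carol: 2 − 3 = -1
Grace has the best Copeland score.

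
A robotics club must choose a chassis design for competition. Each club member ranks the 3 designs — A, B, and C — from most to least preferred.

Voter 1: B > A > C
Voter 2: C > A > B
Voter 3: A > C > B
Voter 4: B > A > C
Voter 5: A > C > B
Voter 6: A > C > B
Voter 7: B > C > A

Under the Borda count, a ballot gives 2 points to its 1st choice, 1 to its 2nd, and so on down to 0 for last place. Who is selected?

Borda scores:
  A: 1 + 1 + 2 + 1 + 2 + 2 + 0 = 9
  B: 2 + 0 + 0 + 2 + 0 + 0 + 2 = 6
  C: 0 + 2 + 1 + 0 + 1 + 1 + 1 = 6
A has the highest total.

A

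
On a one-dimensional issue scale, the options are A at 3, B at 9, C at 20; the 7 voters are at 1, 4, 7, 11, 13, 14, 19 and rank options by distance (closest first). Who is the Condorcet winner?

With single-peaked preferences on a line, the Condorcet winner is the candidate closest to the median voter.
The median voter (position 11) is closest to B at 9.
Check: B vs A — voters closer to B: 5 of 7.

B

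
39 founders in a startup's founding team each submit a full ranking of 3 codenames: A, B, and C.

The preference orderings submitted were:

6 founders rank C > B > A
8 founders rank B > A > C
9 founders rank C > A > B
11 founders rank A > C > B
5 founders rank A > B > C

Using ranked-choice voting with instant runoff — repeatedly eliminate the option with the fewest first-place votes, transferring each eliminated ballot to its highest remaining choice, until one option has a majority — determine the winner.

A

Round 1: A 16, C 15, B 8. B has the fewest and is eliminated.
Round 2: A 24, C 15. A has a majority.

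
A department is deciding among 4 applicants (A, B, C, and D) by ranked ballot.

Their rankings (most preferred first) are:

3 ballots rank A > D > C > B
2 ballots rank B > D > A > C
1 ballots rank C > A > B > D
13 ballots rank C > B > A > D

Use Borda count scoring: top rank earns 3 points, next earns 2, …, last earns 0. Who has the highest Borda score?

Borda scores:
  A: 3·3 + 2·1 + 2 + 13·1 = 26
  B: 3·0 + 2·3 + 1 + 13·2 = 33
  C: 3·1 + 2·0 + 3 + 13·3 = 45
  D: 3·2 + 2·2 + 0 + 13·0 = 10
C has the highest total.

C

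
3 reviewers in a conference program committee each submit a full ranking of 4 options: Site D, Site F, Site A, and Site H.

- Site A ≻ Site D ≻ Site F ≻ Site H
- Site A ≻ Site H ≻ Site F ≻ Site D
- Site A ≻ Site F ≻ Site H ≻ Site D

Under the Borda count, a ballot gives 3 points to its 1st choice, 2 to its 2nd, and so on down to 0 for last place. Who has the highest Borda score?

Borda scores:
  Site D: 2 + 0 + 0 = 2
  Site F: 1 + 1 + 2 = 4
  Site A: 3 + 3 + 3 = 9
  Site H: 0 + 2 + 1 = 3
Site A has the highest total.

Site A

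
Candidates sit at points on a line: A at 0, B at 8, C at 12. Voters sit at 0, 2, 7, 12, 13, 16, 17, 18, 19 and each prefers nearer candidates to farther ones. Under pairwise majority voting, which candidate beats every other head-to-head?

C

With single-peaked preferences on a line, the Condorcet winner is the candidate closest to the median voter.
The median voter (position 13) is closest to C at 12.
Check: C vs A — voters closer to C: 7 of 9.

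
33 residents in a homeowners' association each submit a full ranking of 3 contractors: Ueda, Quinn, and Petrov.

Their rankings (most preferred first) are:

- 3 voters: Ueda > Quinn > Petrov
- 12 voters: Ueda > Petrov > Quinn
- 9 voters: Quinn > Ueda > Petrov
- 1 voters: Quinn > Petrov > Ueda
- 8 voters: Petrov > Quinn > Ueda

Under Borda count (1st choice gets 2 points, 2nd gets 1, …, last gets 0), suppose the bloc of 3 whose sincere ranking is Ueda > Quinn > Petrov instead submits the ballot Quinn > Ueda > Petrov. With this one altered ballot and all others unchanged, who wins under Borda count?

Borda totals with the altered ballot: Ueda 36, Quinn 34, Petrov 29.
The winner is unchanged: still Ueda.

Ueda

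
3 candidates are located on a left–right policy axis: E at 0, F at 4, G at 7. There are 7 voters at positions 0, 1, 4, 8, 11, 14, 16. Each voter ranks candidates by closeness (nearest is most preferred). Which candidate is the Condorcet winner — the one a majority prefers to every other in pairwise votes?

G

With single-peaked preferences on a line, the Condorcet winner is the candidate closest to the median voter.
The median voter (position 8) is closest to G at 7.
Check: G vs E — voters closer to G: 5 of 7.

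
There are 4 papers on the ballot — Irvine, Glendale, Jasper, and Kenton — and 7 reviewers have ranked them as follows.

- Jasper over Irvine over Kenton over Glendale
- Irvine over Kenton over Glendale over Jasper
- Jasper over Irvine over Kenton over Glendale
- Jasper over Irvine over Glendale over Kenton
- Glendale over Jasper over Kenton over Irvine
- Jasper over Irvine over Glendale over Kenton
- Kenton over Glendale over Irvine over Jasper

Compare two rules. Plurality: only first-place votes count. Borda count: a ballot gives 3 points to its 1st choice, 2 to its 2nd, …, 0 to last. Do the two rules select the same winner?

Yes

Plurality first-place counts: Irvine 1, Glendale 1, Jasper 4, Kenton 1 → Jasper.
Borda totals: Irvine 12, Glendale 8, Jasper 14, Kenton 8 → Jasper.
The two rules agree on Jasper.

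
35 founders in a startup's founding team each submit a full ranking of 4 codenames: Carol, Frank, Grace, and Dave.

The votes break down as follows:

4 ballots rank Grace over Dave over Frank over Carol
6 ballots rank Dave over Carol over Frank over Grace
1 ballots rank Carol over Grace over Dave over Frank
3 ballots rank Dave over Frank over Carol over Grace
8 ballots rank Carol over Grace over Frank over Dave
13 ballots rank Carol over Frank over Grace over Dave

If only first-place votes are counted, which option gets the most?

First-place vote totals:
  Carol: 22
  Frank: 0
  Grace: 4
  Dave: 9
Carol has the most first-place votes.

Carol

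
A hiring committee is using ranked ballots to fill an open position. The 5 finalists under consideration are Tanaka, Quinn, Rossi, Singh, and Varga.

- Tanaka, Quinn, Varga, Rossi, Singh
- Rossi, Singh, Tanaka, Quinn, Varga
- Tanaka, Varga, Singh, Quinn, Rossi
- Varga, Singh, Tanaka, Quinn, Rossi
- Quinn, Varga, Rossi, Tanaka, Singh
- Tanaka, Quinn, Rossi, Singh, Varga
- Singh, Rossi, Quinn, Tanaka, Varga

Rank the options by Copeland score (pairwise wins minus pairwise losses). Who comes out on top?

Pairwise results:
  Tanaka vs Quinn: Tanaka wins 5–2.
  Tanaka vs Rossi: Tanaka wins 4–3.
  Tanaka vs Singh: Tanaka wins 4–3.
  Tanaka vs Varga: Tanaka wins 5–2.
  Quinn vs Rossi: Quinn wins 5–2.
  Quinn vs Singh: Singh wins 4–3.
  Quinn vs Varga: Quinn wins 5–2.
  Rossi vs Singh: Rossi wins 4–3.
  Rossi vs Varga: Varga wins 4–3.
  Singh vs Varga: Varga wins 4–3.
Copeland scores (wins − losses):
  Tanaka: 4 − 0 = 4
  Quinn: 2 − 2 = 0
  Rossi: 1 − 3 = -2
  Singh: 1 − 3 = -2
  Varga: 2 − 2 = 0
Tanaka has the best Copeland score.

Tanaka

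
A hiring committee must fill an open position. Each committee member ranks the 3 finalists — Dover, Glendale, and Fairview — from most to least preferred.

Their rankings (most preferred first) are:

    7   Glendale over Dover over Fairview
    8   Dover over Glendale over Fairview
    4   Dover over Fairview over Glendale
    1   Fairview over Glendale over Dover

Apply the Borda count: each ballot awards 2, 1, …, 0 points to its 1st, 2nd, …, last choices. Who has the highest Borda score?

Borda scores:
  Dover: 7·1 + 8·2 + 4·2 + 0 = 31
  Glendale: 7·2 + 8·1 + 4·0 + 1 = 23
  Fairview: 7·0 + 8·0 + 4·1 + 2 = 6
Dover has the highest total.

Dover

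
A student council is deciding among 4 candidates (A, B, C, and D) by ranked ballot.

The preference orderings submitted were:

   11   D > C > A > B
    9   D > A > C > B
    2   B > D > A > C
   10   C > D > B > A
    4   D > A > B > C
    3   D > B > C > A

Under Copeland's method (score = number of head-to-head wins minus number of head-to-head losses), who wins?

Pairwise results:
  A vs B: A wins 24–15.
  A vs C: C wins 24–15.
  A vs D: D wins 39–0.
  B vs C: C wins 30–9.
  B vs D: D wins 37–2.
  C vs D: D wins 29–10.
Copeland scores (wins − losses):
  A: 1 − 2 = -1
  B: 0 − 3 = -3
  C: 2 − 1 = 1
  D: 3 − 0 = 3
D has the best Copeland score.

D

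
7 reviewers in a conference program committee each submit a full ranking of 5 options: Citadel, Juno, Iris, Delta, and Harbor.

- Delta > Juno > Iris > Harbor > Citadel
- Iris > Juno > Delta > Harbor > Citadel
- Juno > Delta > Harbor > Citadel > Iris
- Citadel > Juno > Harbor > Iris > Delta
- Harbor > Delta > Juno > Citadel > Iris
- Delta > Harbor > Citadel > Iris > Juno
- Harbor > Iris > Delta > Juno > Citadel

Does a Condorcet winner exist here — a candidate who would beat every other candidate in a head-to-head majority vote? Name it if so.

Head-to-head results (7 voters total):
Citadel vs Juno: Juno wins 5–2.
Citadel vs Iris: Citadel wins 4–3.
Citadel vs Delta: Delta wins 6–1.
Citadel vs Harbor: Harbor wins 6–1.
Juno vs Iris: Juno wins 4–3.
Juno vs Delta: Delta wins 4–3.
Juno vs Harbor: Juno wins 4–3.
Iris vs Delta: Delta wins 4–3.
Iris vs Harbor: Harbor wins 5–2.
Delta vs Harbor: Delta wins 4–3.
Delta beats each rival — Citadel (6–1), Juno (4–3), Iris (4–3), Harbor (4–3) — so Delta is the Condorcet winner.

Delta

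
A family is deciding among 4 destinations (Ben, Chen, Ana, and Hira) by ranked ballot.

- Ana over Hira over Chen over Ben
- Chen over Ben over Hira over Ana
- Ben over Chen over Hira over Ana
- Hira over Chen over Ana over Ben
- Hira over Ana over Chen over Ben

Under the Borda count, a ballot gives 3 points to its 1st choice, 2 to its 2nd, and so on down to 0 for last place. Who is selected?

Hira

Borda scores:
  Ben: 0 + 2 + 3 + 0 + 0 = 5
  Chen: 1 + 3 + 2 + 2 + 1 = 9
  Ana: 3 + 0 + 0 + 1 + 2 = 6
  Hira: 2 + 1 + 1 + 3 + 3 = 10
Hira has the highest total.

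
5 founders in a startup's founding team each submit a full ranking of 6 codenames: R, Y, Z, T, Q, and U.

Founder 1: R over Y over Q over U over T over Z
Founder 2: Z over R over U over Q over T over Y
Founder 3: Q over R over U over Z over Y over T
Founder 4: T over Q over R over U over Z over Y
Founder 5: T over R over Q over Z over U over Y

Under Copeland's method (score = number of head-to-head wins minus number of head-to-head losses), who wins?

Pairwise results:
  R vs Y: R wins 5–0.
  R vs Z: R wins 4–1.
  R vs T: R wins 3–2.
  R vs Q: R wins 3–2.
  R vs U: R wins 5–0.
  Y vs Z: Z wins 4–1.
  Y vs T: T wins 3–2.
  Y vs Q: Q wins 4–1.
  Y vs U: U wins 4–1.
  Z vs T: T wins 3–2.
  Z vs Q: Q wins 4–1.
  Z vs U: U wins 3–2.
  T vs Q: Q wins 3–2.
  T vs U: U wins 3–2.
  Q vs U: Q wins 4–1.
Copeland scores (wins − losses):
  R: 5 − 0 = 5
  Y: 0 − 5 = -5
  Z: 1 − 4 = -3
  T: 2 − 3 = -1
  Q: 4 − 1 = 3
  U: 3 − 2 = 1
R has the best Copeland score.

R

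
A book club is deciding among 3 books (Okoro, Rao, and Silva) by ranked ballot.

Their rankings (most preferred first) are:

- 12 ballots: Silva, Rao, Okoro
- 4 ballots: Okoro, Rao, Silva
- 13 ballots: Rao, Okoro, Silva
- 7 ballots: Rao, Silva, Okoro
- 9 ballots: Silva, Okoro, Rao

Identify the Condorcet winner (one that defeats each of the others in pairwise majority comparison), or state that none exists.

Head-to-head results (45 voters total):
Okoro vs Rao: Rao wins 32–13.
Okoro vs Silva: Silva wins 28–17.
Rao vs Silva: Rao wins 24–21.
Rao beats each rival — Okoro (32–13), Silva (24–21) — so Rao is the Condorcet winner.

Rao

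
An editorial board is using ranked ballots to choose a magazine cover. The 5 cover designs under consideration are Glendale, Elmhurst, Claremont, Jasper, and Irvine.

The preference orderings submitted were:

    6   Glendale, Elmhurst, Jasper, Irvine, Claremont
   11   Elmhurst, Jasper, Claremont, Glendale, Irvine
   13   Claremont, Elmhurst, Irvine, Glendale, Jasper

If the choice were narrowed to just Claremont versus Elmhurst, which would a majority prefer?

Ballots ranking Claremont above Elmhurst: 13.
Ballots ranking Elmhurst above Claremont: 6+11 = 17.
Elmhurst wins the head-to-head, 17–13.

Elmhurst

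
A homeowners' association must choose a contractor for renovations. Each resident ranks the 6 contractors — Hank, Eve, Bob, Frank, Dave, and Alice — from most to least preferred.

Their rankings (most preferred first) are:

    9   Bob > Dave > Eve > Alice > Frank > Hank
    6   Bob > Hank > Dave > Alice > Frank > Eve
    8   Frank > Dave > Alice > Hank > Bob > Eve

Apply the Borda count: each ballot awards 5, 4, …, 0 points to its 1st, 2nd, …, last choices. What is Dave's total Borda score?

86

Borda scores:
  Hank: 9·0 + 6·4 + 8·2 = 40
  Eve: 9·3 + 6·0 + 8·0 = 27
  Bob: 9·5 + 6·5 + 8·1 = 83
  Frank: 9·1 + 6·1 + 8·5 = 55
  Dave: 9·4 + 6·3 + 8·4 = 86
  Alice: 9·2 + 6·2 + 8·3 = 54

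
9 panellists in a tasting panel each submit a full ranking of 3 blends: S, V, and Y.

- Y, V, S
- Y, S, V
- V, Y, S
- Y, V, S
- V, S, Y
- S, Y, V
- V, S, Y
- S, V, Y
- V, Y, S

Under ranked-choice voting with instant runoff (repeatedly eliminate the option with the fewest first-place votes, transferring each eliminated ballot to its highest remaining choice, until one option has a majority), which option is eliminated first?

Round 1: V 4, Y 3, S 2. S has the fewest and is eliminated.
Round 2: V 5, Y 4. V has a majority.

S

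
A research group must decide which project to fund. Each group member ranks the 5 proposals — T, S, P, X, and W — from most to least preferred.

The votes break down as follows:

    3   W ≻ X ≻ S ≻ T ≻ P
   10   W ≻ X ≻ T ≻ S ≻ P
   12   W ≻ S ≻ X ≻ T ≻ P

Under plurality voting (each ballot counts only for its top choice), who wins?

W

First-place vote totals:
  T: 0
  S: 0
  P: 0
  X: 0
  W: 25
W has the most first-place votes.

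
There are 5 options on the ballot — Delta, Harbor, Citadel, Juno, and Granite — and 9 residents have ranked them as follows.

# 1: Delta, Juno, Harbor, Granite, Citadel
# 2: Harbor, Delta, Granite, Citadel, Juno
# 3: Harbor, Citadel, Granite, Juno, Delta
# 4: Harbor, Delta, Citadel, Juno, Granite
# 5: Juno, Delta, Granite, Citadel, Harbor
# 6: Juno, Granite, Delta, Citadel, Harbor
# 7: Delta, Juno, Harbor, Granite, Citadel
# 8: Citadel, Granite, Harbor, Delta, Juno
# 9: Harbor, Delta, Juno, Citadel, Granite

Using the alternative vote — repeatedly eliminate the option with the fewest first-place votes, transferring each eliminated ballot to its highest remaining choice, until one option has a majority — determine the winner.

Round 1: Harbor 4, Delta 2, Juno 2, Citadel 1, Granite 0. Granite has the fewest and is eliminated.
Round 2: Harbor 4, Delta 2, Juno 2, Citadel 1. Citadel has the fewest and is eliminated.
Round 3: Harbor 5, Delta 2, Juno 2. Harbor has a majority.

Harbor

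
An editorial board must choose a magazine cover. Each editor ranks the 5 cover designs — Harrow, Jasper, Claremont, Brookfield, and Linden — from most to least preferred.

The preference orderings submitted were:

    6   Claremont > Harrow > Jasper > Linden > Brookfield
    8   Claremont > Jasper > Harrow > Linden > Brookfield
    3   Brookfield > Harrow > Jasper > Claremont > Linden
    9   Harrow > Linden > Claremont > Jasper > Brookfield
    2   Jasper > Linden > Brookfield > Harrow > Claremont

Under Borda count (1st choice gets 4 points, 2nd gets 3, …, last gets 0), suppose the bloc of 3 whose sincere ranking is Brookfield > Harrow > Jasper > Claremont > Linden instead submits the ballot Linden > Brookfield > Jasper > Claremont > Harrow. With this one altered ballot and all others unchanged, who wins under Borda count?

Claremont

Borda totals with the altered ballot: Harrow 72, Jasper 59, Claremont 77, Brookfield 13, Linden 59.
The switch changes the winner from Harrow to Claremont.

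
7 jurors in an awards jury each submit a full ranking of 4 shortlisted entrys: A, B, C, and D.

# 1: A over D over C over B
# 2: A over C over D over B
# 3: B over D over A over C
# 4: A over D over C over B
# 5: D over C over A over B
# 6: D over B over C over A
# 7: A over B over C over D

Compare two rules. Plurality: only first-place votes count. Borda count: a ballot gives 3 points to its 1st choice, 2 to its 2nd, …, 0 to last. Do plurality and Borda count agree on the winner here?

Plurality first-place counts: A 4, B 1, C 0, D 2 → A.
Borda totals: A 14, B 7, C 8, D 13 → A.
The two rules agree on A.

Yes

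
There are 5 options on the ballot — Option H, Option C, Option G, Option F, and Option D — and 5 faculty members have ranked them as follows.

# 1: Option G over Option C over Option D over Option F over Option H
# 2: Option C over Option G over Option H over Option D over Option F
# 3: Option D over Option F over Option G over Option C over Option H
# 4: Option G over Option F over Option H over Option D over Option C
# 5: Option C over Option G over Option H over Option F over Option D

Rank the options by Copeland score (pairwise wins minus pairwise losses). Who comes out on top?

Option G

Pairwise results:
  Option H vs Option C: Option C wins 4–1.
  Option H vs Option G: Option G wins 5–0.
  Option H vs Option F: Option F wins 3–2.
  Option H vs Option D: Option H wins 3–2.
  Option C vs Option G: Option G wins 3–2.
  Option C vs Option F: Option C wins 3–2.
  Option C vs Option D: Option C wins 3–2.
  Option G vs Option F: Option G wins 4–1.
  Option G vs Option D: Option G wins 4–1.
  Option F vs Option D: Option D wins 3–2.
Copeland scores (wins − losses):
  Option H: 1 − 3 = -2
  Option C: 3 − 1 = 2
  Option G: 4 − 0 = 4
  Option F: 1 − 3 = -2
  Option D: 1 − 3 = -2
Option G has the best Copeland score.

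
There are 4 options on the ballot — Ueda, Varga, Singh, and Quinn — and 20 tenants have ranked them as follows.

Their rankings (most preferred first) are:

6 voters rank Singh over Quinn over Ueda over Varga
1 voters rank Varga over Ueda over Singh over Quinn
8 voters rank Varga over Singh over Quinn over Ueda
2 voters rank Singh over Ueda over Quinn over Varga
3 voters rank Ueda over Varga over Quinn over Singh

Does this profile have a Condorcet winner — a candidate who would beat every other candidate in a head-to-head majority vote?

Head-to-head results (20 voters total):
Ueda vs Varga: Ueda wins 11–9.
Ueda vs Singh: Singh wins 16–4.
Ueda vs Quinn: Quinn wins 14–6.
Varga vs Singh: Varga wins 12–8.
Varga vs Quinn: Varga wins 12–8.
Singh vs Quinn: Singh wins 17–3.
No candidate beats all others: Ueda beats Varga beats Singh beats Ueda, a majority cycle.

No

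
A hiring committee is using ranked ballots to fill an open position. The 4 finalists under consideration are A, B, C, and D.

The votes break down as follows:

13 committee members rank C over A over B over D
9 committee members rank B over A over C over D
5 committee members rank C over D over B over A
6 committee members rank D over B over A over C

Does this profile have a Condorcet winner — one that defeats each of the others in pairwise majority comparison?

Head-to-head results (33 voters total):
A vs B: B wins 20–13.
A vs C: C wins 18–15.
A vs D: A wins 22–11.
B vs C: C wins 18–15.
B vs D: B wins 22–11.
C vs D: C wins 27–6.
C beats each rival — A (18–15), B (18–15), D (27–6) — so C is the Condorcet winner.

Yes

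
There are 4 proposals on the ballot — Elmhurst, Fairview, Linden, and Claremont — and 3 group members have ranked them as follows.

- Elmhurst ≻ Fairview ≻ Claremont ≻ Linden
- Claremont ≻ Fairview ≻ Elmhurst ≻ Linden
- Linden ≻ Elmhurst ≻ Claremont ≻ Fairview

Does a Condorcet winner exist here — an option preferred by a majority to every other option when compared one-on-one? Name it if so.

Head-to-head results (3 voters total):
Elmhurst vs Fairview: Elmhurst wins 2–1.
Elmhurst vs Linden: Elmhurst wins 2–1.
Elmhurst vs Claremont: Elmhurst wins 2–1.
Fairview vs Linden: Fairview wins 2–1.
Fairview vs Claremont: Claremont wins 2–1.
Linden vs Claremont: Claremont wins 2–1.
Elmhurst beats each rival — Fairview (2–1), Linden (2–1), Claremont (2–1) — so Elmhurst is the Condorcet winner.

Elmhurst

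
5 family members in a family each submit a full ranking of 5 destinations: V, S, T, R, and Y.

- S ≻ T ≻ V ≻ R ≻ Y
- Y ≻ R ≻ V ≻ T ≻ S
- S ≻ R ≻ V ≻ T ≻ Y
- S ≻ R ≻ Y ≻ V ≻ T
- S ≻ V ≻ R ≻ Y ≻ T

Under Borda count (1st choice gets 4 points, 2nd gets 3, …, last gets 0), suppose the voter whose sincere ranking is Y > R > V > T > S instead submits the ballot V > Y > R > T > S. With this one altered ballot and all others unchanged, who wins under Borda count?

S

Borda totals with the altered ballot: V 12, S 16, T 5, R 11, Y 6.
The winner is unchanged: still S.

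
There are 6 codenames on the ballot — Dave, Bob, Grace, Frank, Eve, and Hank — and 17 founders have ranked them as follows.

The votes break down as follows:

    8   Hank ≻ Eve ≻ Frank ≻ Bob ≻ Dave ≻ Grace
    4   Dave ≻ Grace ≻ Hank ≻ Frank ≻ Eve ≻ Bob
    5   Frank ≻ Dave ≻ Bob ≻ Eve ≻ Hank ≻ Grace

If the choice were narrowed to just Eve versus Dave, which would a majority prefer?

Dave

Ballots ranking Eve above Dave: 8.
Ballots ranking Dave above Eve: 4+5 = 9.
Dave wins the head-to-head, 9–8.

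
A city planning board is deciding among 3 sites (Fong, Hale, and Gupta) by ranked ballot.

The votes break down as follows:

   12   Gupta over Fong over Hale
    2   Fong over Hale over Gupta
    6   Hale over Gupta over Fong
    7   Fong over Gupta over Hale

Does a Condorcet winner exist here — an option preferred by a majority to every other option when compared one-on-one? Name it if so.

Gupta

Head-to-head results (27 voters total):
Fong vs Hale: Fong wins 21–6.
Fong vs Gupta: Gupta wins 18–9.
Hale vs Gupta: Gupta wins 19–8.
Gupta beats each rival — Fong (18–9), Hale (19–8) — so Gupta is the Condorcet winner.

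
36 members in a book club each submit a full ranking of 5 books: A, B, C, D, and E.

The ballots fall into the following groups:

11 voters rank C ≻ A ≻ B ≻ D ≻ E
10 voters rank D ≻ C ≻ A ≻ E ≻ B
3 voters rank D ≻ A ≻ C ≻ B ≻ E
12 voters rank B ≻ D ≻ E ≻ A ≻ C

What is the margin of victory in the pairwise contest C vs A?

6

Ballots ranking C above A: 11+10 = 21.
Ballots ranking A above C: 3+12 = 15.
C wins 21–15, a margin of 6.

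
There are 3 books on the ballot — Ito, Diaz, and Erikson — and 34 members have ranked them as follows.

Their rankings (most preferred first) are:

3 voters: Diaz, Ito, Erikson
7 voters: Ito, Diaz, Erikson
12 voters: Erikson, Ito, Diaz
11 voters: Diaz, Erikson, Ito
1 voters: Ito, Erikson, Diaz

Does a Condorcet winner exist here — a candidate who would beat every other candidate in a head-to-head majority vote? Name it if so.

There is no Condorcet winner

Head-to-head results (34 voters total):
Ito vs Diaz: Ito wins 20–14.
Ito vs Erikson: Erikson wins 23–11.
Diaz vs Erikson: Diaz wins 21–13.
No candidate beats all others: Ito beats Diaz beats Erikson beats Ito, a majority cycle.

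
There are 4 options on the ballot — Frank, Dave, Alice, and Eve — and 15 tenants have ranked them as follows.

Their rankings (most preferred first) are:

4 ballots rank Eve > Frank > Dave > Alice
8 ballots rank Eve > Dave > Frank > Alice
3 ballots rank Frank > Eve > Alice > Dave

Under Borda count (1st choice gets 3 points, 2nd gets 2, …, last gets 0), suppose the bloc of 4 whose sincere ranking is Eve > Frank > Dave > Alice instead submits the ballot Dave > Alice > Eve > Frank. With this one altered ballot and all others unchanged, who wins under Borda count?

Borda totals with the altered ballot: Frank 17, Dave 28, Alice 11, Eve 34.
The winner is unchanged: still Eve.

Eve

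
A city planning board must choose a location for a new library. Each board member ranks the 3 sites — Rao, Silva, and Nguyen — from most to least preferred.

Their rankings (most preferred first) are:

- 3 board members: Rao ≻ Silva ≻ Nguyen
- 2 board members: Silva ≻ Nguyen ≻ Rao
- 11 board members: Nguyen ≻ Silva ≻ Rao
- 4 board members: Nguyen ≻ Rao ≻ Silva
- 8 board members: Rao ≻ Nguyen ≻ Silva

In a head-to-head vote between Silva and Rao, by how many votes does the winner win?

2

Ballots ranking Silva above Rao: 2+11 = 13.
Ballots ranking Rao above Silva: 3+4+8 = 15.
Rao wins 15–13, a margin of 2.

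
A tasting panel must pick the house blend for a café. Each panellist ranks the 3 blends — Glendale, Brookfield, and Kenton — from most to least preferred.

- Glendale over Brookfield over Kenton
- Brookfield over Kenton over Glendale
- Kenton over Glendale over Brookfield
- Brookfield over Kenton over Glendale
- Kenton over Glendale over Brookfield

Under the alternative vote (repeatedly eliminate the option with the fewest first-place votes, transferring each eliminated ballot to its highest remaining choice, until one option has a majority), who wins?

Brookfield

Round 1: Brookfield 2, Kenton 2, Glendale 1. Glendale has the fewest and is eliminated.
Round 2: Brookfield 3, Kenton 2. Brookfield has a majority.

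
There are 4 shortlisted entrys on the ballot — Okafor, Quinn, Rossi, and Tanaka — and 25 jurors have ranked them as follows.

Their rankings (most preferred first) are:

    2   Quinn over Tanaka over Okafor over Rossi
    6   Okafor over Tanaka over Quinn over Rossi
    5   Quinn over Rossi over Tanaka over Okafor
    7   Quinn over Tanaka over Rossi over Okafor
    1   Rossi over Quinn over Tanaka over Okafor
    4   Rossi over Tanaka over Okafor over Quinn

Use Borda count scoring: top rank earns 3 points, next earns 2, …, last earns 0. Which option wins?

Quinn

Borda scores:
  Okafor: 2·1 + 6·3 + 5·0 + 7·0 + 0 + 4·1 = 24
  Quinn: 2·3 + 6·1 + 5·3 + 7·3 + 2 + 4·0 = 50
  Rossi: 2·0 + 6·0 + 5·2 + 7·1 + 3 + 4·3 = 32
  Tanaka: 2·2 + 6·2 + 5·1 + 7·2 + 1 + 4·2 = 44
Quinn has the highest total.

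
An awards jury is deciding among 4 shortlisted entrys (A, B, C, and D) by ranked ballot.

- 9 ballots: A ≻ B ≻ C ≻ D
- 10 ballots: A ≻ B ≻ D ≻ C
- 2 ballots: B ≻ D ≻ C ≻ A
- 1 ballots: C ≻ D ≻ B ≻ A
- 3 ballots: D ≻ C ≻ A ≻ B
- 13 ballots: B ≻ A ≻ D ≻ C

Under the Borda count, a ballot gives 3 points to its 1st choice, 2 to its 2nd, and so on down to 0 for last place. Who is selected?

Borda scores:
  A: 9·3 + 10·3 + 2·0 + 0 + 3·1 + 13·2 = 86
  B: 9·2 + 10·2 + 2·3 + 1 + 3·0 + 13·3 = 84
  C: 9·1 + 10·0 + 2·1 + 3 + 3·2 + 13·0 = 20
  D: 9·0 + 10·1 + 2·2 + 2 + 3·3 + 13·1 = 38
A has the highest total.

A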